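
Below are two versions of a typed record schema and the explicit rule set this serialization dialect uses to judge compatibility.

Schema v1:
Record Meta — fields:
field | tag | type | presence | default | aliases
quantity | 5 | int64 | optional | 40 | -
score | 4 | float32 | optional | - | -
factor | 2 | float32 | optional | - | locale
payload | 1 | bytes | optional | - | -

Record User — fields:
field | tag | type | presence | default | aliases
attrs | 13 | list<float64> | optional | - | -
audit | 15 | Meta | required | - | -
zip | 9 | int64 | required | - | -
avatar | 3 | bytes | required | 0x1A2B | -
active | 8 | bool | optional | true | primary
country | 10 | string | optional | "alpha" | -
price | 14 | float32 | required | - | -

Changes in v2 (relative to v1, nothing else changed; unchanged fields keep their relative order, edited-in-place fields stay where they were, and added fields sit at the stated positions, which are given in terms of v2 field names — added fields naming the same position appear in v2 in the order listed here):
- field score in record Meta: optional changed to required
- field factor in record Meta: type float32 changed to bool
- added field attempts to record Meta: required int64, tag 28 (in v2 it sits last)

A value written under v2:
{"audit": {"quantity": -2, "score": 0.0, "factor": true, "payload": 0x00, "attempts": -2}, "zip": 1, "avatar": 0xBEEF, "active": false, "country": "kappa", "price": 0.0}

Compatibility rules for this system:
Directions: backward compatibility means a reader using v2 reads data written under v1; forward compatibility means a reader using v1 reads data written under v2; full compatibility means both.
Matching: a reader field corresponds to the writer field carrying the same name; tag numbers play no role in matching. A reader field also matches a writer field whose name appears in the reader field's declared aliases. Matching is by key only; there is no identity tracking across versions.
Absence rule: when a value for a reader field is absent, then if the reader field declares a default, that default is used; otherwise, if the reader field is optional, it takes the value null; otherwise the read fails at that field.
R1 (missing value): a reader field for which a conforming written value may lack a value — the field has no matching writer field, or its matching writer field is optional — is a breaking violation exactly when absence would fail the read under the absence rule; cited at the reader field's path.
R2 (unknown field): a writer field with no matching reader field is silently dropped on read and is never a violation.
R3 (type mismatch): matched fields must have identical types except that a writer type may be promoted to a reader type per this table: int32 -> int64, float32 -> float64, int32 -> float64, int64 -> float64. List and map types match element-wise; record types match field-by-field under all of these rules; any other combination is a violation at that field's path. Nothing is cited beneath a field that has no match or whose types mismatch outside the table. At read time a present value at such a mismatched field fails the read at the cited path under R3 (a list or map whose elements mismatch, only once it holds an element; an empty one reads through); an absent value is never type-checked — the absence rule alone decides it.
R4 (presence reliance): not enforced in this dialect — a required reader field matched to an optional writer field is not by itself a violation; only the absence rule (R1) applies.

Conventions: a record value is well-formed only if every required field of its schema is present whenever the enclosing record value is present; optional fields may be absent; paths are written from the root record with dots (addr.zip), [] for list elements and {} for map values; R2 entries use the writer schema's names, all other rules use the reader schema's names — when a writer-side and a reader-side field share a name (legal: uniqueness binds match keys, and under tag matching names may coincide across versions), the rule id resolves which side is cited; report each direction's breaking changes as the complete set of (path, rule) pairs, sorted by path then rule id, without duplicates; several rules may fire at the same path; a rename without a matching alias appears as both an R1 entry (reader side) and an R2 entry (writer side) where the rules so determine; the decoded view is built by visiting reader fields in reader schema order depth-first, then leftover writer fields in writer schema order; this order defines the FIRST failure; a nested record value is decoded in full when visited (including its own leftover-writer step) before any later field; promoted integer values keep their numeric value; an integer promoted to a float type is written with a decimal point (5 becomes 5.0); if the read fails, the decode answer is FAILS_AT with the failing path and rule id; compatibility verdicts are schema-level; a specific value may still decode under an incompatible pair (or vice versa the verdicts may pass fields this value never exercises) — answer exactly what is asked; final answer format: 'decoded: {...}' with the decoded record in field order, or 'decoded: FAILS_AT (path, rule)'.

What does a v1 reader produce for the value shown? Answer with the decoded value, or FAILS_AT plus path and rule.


decoded: FAILS_AT (audit.factor, R3)

arrows below run writer -> reader for User
decode (reader v1):
  attrs := null (absent, optional -> null)
  audit.quantity := -2
  audit.score := 0.0
  read fails at audit.factor under R3
  => FAILS_AT (audit.factor, R3)
diffs on User not affecting the asked answer:
  field score in record Meta: optional changed to required -> shifts the User verdicts, not this decode
  added field attempts to record Meta: required int64, tag 28 (in v2 it sits last) -> shifts the User verdicts, not this decode


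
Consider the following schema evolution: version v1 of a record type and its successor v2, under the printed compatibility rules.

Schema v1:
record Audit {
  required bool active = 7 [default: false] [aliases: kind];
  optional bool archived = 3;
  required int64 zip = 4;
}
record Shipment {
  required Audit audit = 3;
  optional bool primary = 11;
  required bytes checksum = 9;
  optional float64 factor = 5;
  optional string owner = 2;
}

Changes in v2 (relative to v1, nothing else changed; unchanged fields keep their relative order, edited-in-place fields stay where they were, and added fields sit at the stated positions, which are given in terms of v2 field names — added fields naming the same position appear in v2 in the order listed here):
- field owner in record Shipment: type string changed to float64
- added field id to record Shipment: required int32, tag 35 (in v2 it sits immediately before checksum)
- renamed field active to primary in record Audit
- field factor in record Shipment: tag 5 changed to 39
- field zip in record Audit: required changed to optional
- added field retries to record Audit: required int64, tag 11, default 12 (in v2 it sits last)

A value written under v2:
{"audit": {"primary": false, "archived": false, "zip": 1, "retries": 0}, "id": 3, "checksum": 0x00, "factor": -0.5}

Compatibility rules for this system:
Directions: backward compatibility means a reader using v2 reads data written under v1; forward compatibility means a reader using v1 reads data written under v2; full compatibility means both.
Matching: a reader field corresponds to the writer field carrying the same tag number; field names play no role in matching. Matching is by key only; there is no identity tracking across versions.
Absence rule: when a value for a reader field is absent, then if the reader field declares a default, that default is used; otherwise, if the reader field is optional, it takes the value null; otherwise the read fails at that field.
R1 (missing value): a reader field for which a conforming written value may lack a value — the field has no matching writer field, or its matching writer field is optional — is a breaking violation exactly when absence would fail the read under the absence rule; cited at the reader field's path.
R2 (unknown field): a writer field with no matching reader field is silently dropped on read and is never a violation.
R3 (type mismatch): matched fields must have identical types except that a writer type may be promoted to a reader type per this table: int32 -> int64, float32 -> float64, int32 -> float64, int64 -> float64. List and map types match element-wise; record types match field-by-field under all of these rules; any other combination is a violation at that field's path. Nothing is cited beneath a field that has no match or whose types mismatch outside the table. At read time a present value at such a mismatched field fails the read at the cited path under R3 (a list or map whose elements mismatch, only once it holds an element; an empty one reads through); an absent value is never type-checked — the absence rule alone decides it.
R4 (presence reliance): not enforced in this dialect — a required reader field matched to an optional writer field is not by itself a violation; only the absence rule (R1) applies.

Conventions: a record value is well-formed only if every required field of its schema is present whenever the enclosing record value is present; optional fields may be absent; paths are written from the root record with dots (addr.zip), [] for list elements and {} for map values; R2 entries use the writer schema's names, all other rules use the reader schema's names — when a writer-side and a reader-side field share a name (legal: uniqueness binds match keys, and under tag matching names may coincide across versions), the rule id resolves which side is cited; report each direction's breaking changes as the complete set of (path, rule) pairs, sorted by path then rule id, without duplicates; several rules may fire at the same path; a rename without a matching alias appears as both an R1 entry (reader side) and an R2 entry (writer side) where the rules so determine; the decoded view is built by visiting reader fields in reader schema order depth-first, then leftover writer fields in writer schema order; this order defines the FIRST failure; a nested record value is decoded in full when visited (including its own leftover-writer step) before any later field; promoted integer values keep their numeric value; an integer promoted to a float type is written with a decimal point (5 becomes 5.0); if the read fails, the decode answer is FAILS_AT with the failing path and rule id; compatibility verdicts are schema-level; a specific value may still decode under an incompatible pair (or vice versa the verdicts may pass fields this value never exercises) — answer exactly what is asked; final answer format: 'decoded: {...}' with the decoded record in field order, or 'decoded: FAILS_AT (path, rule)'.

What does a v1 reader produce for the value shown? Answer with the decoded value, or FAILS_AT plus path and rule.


decoded: {"audit": {"active": false, "archived": false, "zip": 1}, "primary": null, "checksum": 0x00, "factor": null, "owner": null}

the writer's type comes first in each Shipment pair
decode (reader v1):
  audit.active := false (from writer primary)
  audit.archived := false
  audit.zip := 1
  writer audit.retries: unmatched, discarded
  primary := null (not supplied -> null)
  checksum := 0x00
  factor := null (not supplied -> null)
  owner := null (not supplied -> null)
  writer id: unmatched, discarded
  writer factor: unmatched, discarded
  => decoded: {"audit": {"active": false, "archived": false, "zip": 1}, "primary": null, "checksum": 0x00, "factor": null, "owner": null}
diffs on Shipment not affecting the asked answer:
  field owner in record Shipment: type string changed to float64 -> schema-level compatibility only; this Shipment value's decode is unchanged
  added field retries to record Audit: required int64, tag 11, default 12 (in v2 it sits last) -> fires no rule on Shipment under this dialect and leaves the result unchanged
  renamed field active to primary in record Audit -> fires no rule on Shipment under this dialect and leaves the result unchanged
  field zip in record Audit: required changed to optional -> schema-level compatibility only; this Shipment value's decode is unchanged
  added field id to record Shipment: required int32, tag 35 (in v2 it sits immediately before checksum) -> schema-level compatibility only; this Shipment value's decode is unchanged


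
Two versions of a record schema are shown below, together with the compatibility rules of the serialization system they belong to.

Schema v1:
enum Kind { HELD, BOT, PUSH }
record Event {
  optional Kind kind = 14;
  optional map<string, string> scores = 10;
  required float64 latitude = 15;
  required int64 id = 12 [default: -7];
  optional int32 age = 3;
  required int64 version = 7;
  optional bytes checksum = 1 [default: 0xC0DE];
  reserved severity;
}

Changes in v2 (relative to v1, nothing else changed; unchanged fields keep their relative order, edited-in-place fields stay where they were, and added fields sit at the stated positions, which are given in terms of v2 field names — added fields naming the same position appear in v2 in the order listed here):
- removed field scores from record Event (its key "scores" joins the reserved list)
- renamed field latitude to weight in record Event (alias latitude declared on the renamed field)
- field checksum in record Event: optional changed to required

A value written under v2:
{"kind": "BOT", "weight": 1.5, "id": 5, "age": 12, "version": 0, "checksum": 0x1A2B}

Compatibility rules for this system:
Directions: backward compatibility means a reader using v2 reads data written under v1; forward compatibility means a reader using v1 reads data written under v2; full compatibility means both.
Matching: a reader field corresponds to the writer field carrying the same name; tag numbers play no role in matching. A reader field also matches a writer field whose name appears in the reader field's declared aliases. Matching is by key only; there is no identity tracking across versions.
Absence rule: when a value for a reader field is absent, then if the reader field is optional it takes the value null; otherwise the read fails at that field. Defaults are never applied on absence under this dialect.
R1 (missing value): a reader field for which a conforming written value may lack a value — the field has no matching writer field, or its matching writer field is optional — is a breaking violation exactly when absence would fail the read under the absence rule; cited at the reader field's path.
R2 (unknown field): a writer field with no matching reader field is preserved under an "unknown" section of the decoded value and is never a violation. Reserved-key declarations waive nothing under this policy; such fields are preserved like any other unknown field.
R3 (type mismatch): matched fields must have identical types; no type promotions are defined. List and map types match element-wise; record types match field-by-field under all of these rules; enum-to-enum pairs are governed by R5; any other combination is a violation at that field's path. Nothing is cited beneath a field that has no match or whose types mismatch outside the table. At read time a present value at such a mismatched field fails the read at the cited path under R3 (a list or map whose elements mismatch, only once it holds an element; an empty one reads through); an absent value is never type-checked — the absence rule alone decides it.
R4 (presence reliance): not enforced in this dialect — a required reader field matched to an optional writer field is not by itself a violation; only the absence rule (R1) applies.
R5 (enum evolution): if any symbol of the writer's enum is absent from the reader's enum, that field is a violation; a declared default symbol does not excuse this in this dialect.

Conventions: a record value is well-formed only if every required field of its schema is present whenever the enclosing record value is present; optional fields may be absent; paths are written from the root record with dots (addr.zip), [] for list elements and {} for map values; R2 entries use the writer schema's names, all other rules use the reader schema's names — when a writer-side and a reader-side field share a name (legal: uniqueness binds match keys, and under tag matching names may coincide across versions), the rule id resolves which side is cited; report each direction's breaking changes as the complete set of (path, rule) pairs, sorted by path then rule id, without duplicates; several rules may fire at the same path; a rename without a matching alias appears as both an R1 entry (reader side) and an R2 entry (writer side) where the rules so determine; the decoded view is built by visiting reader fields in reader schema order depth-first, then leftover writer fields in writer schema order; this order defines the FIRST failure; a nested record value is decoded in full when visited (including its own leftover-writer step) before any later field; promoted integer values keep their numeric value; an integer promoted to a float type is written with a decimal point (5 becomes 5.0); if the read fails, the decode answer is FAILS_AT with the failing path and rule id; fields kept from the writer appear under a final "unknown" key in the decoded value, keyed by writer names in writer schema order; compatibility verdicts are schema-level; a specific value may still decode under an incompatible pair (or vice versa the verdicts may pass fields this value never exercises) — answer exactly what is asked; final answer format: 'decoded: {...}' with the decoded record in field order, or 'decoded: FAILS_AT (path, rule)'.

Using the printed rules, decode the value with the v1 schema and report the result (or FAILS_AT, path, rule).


arrows below run writer -> reader for Event
decoding the Event value with the v1 reader:
  kind := "BOT"
  scores := null (absent, optional -> null)
  read fails at latitude under R1 (no fill)
  => FAILS_AT (latitude, R1)
checking off the Event differences that do not matter here:
  removed field scores from record Event (its key "scores" joins the reserved list) -> no rule fires on it and the decoded Event view is identical with or without it
  field checksum in record Event: optional changed to required -> schema-level compatibility only; this Event value's decode is unchanged

decoded: FAILS_AT (latitude, R1)


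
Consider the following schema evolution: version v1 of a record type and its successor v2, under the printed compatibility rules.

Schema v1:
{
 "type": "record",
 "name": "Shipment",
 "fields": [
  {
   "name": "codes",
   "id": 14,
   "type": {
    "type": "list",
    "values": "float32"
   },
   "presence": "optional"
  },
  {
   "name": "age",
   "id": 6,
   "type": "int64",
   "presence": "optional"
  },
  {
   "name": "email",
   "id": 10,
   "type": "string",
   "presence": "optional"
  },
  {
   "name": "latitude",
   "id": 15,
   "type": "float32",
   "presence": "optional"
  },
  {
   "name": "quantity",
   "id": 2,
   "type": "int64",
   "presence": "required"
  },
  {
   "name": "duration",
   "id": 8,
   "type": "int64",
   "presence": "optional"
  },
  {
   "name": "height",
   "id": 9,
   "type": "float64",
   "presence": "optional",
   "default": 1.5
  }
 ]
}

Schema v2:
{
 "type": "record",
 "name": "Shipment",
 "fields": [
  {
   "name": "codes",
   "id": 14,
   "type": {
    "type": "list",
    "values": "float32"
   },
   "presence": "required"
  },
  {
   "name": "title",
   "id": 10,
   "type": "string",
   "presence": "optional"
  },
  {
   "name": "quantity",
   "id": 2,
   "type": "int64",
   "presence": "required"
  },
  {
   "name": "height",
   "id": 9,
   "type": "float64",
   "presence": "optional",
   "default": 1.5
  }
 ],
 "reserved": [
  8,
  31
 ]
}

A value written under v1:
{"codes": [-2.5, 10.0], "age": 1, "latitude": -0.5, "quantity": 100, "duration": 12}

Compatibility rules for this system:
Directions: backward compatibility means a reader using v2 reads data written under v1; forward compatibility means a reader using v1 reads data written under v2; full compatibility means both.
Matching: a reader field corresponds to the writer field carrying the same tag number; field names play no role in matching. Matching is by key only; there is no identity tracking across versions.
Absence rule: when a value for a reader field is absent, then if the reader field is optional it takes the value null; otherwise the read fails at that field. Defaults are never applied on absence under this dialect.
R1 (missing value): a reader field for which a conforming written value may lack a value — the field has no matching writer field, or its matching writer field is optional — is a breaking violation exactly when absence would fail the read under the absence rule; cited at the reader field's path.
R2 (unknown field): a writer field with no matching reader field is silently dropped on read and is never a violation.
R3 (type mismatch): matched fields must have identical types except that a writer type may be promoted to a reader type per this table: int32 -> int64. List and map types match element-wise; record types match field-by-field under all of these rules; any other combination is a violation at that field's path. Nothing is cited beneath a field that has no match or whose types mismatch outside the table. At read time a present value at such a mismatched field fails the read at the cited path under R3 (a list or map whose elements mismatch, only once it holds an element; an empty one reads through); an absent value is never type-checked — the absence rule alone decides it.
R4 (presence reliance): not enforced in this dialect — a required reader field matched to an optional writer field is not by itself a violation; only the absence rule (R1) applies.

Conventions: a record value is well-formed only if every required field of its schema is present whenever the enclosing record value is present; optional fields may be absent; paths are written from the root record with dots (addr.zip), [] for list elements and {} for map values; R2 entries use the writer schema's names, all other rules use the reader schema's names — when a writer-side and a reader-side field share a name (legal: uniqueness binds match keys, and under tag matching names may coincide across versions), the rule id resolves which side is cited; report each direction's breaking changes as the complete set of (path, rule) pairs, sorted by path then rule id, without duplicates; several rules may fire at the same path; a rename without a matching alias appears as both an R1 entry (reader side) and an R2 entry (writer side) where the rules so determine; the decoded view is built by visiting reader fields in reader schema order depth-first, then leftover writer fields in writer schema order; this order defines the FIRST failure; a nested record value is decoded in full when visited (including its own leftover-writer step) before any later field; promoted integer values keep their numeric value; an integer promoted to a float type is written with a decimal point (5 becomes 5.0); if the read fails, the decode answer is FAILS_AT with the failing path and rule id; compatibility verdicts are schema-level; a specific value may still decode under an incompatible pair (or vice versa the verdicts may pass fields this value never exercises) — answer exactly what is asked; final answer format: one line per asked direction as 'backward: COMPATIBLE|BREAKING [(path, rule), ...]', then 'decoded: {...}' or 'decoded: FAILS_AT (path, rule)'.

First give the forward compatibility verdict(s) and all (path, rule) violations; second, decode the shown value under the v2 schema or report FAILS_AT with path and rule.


forward: COMPATIBLE []; decoded: {"codes": [-2.5, 10.0], "title": null, "quantity": 100, "height": null}

arrows below run writer -> reader for Shipment
forward on Shipment — v1 reading data written by v2:
  codes: paired with writer codes (list<float32> -> list<float32>; writer required)
  age has no writer counterpart
  email: paired with writer title (string -> string; writer optional)
  latitude has no writer counterpart
  quantity: paired with writer quantity (int64 -> int64; writer required)
  duration has no writer counterpart
  height: paired with writer height (float64 -> float64; writer optional)
  => forward verdict for Shipment: COMPATIBLE, no violations
decode walk for Shipment under reader schema v2:
  codes := [-2.5, 10.0]
  title := null (not supplied -> null)
  quantity := 100
  height := null (not supplied -> null)
  writer age: unmatched, discarded
  writer latitude: unmatched, discarded
  writer duration: unmatched, discarded
  => decoded: {"codes": [-2.5, 10.0], "title": null, "quantity": 100, "height": null}
diffs on Shipment not affecting the asked answer:
  field codes in record Shipment: optional changed to required -> its effect on Shipment is confined to the backward direction, not asked


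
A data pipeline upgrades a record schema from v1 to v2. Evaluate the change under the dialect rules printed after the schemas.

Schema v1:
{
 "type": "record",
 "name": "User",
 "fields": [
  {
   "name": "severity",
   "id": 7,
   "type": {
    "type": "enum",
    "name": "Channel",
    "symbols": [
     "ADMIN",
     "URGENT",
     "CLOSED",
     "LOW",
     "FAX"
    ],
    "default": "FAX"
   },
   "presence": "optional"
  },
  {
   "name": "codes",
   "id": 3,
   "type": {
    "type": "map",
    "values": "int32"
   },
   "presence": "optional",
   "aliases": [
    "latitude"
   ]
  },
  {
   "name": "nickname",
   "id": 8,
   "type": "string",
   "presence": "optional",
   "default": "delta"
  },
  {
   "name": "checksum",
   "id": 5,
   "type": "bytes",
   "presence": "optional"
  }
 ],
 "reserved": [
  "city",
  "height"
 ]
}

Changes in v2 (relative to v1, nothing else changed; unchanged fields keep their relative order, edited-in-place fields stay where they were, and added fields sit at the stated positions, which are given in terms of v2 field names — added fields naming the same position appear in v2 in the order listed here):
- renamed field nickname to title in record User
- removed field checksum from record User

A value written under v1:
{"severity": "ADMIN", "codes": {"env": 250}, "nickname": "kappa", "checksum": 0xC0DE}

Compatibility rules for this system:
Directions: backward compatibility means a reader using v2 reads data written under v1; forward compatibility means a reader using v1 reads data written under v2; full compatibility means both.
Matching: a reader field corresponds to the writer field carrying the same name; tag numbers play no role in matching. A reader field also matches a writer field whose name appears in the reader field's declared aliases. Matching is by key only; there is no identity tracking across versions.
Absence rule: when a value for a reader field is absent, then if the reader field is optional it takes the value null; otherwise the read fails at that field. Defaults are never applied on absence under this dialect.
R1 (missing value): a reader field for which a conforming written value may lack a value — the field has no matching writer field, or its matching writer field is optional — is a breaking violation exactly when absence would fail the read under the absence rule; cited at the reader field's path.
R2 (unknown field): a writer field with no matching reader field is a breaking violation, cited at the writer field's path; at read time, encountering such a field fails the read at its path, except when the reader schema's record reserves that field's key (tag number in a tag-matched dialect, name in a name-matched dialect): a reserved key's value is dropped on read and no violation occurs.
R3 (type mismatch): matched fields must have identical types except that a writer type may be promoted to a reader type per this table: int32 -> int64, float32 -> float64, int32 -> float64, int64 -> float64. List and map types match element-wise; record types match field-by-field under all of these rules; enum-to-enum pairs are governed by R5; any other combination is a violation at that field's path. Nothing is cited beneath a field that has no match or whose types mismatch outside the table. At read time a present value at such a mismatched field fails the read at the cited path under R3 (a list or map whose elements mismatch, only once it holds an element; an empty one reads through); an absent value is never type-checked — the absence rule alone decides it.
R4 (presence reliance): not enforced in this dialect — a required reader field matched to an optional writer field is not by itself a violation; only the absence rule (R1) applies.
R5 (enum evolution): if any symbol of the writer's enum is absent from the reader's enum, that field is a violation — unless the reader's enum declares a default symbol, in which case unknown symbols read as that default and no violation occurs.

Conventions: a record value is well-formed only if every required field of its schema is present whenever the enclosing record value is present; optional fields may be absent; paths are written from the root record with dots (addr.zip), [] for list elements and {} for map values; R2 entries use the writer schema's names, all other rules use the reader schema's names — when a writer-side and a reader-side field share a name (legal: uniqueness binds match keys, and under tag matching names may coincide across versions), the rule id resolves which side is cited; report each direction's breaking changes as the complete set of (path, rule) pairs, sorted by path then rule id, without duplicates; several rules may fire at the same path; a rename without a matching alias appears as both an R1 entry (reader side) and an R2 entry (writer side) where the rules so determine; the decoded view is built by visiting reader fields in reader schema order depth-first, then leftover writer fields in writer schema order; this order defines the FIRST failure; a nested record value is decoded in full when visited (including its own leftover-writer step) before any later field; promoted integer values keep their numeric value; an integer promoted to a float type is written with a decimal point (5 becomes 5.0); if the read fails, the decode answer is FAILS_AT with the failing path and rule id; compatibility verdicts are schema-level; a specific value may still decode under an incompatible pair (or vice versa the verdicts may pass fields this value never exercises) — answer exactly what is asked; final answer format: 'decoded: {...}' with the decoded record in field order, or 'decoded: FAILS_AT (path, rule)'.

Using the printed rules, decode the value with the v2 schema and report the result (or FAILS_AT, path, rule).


the writer's type comes first in each User pair
decoding the User value with the v2 reader:
  severity := "ADMIN"
  codes := {"env": 250}
  title := null (absent, optional -> null)
  read fails at nickname under R2 (unknown field)
  => FAILS_AT (nickname, R2)
the other User changes do not affect what is asked:
  removed field checksum from record User -> matters for User compatibility verdicts, not for this value's decode

decoded: FAILS_AT (nickname, R2)


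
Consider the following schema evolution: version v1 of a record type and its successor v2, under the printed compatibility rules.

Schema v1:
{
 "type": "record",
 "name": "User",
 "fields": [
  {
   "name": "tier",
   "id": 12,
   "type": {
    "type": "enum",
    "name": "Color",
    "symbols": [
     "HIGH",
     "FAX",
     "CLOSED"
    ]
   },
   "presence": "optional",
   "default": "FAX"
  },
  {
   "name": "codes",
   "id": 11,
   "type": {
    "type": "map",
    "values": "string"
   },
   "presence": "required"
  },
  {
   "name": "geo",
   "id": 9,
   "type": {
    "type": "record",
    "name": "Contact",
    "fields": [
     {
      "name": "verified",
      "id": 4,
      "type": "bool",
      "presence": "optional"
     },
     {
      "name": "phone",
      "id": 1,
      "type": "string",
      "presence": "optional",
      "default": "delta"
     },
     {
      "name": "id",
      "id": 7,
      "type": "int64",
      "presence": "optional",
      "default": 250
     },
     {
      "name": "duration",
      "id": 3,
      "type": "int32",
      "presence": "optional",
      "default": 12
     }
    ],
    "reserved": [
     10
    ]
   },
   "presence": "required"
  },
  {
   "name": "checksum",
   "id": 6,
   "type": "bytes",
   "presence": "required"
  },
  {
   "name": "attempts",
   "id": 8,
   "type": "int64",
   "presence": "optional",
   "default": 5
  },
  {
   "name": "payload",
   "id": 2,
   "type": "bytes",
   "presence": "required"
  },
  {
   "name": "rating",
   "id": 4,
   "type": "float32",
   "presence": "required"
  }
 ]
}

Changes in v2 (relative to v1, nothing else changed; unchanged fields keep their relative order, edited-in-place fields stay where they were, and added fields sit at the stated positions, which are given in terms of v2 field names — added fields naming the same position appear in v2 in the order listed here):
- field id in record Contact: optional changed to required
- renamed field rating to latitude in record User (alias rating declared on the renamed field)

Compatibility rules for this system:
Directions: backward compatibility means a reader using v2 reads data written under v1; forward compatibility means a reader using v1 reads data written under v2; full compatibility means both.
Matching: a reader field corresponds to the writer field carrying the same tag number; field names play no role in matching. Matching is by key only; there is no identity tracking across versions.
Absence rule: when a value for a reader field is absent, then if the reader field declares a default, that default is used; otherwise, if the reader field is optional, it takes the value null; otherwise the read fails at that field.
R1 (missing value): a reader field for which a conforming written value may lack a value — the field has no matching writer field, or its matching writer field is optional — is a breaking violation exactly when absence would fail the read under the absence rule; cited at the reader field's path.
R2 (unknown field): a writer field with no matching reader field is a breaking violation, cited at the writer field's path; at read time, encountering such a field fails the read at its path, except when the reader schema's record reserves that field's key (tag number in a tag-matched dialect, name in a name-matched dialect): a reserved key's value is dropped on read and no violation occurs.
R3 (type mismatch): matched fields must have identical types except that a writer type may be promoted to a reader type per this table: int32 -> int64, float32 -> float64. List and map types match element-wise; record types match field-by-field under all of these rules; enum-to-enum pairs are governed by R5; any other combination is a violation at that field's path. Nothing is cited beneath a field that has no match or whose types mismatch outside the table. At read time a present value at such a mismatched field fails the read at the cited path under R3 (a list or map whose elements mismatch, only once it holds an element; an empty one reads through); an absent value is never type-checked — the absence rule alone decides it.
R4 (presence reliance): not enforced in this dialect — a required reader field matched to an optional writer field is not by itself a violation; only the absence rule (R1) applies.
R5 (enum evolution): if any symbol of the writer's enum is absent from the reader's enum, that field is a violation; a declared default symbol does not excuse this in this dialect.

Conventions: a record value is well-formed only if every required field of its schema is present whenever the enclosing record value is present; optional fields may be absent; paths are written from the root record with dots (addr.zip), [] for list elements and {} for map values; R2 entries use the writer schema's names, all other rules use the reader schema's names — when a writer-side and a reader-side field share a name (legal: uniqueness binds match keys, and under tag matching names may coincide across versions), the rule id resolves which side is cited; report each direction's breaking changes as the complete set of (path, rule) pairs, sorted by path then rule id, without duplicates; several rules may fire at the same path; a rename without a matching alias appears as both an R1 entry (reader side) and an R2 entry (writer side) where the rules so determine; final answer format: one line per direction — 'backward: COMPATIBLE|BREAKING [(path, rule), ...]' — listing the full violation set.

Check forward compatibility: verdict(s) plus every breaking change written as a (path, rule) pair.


the writer's type comes first in each User pair
forward pass over User, reader schema v1, writer schema v2:
  tier: paired with writer tier (Color -> Color; writer optional)
  codes: paired with writer codes (map<string, string> -> map<string, string>; writer required)
  geo: paired with writer geo (Contact -> Contact; writer required)
  checksum: paired with writer checksum (bytes -> bytes; writer required)
  attempts: paired with writer attempts (int64 -> int64; writer optional)
  payload: paired with writer payload (bytes -> bytes; writer required)
  rating: paired with writer latitude (float32 -> float32; writer required)
  geo.verified: paired with writer geo.verified (bool -> bool; writer optional)
  geo.phone: paired with writer geo.phone (string -> string; writer optional)
  geo.id: paired with writer geo.id (int64 -> int64; writer required)
  geo.duration: paired with writer geo.duration (int32 -> int32; writer optional)
  nothing fires on User: forward is COMPATIBLE
the rest of the User diff is inert for this question:
  field id in record Contact: optional changed to required -> inert for the asked User verdict: nothing fires
  renamed field rating to latitude in record User (alias rating declared on the renamed field) -> inert for the asked User verdict: nothing fires

forward: COMPATIBLE []


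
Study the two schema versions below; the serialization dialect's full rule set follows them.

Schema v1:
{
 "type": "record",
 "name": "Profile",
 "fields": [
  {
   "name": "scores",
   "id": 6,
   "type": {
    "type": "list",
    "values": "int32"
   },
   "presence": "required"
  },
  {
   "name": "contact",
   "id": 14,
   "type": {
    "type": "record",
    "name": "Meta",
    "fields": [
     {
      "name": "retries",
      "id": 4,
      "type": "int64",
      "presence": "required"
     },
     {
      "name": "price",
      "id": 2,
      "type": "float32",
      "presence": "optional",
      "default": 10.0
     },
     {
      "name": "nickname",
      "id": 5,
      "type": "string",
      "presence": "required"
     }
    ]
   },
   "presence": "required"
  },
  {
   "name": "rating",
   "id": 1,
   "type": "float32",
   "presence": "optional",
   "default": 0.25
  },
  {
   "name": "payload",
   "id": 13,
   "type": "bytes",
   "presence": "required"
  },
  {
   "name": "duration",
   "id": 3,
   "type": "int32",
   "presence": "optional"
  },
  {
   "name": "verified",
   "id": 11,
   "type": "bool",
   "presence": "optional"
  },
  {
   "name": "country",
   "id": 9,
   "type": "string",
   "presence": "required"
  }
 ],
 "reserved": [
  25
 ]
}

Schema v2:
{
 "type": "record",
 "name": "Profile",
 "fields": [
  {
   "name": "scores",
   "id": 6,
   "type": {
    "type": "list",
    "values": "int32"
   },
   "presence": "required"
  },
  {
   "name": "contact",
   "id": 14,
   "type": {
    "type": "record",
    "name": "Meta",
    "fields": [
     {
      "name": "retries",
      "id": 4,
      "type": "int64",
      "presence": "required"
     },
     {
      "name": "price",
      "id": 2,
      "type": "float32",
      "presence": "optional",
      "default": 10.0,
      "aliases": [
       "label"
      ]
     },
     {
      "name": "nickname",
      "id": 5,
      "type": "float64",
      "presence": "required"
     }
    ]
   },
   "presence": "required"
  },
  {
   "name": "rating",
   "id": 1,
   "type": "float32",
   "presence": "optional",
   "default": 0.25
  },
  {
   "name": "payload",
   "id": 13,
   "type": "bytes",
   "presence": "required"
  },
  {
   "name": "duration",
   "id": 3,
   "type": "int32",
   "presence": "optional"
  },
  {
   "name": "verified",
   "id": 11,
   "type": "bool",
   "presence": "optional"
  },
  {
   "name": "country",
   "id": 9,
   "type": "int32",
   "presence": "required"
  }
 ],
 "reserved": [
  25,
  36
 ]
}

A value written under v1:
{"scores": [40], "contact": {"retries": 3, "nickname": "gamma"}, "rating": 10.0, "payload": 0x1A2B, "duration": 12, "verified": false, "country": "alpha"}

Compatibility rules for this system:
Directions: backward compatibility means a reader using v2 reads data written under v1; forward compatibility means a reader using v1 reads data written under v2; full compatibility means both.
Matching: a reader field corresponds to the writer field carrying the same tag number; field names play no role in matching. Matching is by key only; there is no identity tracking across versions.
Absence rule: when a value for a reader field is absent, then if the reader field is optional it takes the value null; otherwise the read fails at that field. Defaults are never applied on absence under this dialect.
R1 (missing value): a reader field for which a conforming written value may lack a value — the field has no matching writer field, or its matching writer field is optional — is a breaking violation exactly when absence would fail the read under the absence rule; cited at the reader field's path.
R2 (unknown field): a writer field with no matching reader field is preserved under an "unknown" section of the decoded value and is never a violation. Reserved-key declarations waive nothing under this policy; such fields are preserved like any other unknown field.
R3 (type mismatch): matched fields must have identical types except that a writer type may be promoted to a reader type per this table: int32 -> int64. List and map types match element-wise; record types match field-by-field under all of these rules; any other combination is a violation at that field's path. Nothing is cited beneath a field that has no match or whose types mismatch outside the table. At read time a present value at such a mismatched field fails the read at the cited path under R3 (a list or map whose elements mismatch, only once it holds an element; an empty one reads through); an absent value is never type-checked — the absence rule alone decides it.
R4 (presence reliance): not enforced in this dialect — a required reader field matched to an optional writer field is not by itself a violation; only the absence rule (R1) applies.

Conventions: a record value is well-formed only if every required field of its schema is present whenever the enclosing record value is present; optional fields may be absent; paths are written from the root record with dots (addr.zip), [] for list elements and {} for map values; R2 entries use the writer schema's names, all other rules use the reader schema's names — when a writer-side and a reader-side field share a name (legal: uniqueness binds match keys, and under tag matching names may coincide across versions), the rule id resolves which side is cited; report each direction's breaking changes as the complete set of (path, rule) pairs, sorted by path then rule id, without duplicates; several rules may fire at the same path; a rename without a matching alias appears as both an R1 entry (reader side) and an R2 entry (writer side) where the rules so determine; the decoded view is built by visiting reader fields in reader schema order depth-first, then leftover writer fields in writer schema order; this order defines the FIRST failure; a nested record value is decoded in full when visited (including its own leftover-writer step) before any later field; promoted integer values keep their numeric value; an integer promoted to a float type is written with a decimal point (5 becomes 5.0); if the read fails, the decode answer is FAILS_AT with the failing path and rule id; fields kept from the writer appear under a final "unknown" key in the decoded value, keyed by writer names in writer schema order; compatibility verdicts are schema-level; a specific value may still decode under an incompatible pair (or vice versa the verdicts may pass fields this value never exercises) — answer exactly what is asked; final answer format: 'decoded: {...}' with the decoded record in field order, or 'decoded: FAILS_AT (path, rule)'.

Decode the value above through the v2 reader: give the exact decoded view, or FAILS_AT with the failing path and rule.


the writer's type comes first in each Profile pair
decoding the Profile value with the v2 reader:
  scores := [40]
  contact.retries := 3
  contact.price := null (absent, optional -> null)
  read fails at contact.nickname under R3
  => FAILS_AT (contact.nickname, R3)
remaining Profile differences; none change what is asked:
  field country in record Profile: type string changed to int32 -> a verdict-level change on Profile — the shown value reads the same

decoded: FAILS_AT (contact.nickname, R3)
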